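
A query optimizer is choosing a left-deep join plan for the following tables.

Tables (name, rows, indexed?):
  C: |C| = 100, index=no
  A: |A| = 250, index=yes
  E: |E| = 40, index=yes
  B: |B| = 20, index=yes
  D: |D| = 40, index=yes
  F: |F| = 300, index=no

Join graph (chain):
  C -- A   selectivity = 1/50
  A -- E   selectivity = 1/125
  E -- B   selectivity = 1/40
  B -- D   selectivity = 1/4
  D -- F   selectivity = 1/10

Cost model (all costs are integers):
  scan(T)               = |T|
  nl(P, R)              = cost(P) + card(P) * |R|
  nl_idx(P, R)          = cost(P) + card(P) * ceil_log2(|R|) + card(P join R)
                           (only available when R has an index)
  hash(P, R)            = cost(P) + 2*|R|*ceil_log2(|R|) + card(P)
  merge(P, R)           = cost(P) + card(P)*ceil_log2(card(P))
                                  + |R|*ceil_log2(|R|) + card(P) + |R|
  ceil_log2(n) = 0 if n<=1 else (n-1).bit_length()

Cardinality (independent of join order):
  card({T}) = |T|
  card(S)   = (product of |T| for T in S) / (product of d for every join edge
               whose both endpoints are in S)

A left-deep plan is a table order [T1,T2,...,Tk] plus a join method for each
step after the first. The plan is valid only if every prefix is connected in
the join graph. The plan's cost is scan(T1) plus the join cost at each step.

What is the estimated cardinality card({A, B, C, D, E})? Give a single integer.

Tables in S: A(250), B(20), C(100), D(40), E(40)
Edges inside S: C-A(d=50), A-E(d=125), E-B(d=40), B-D(d=4)
numerator = 250 * 20 * 100 * 40 * 40 = 800000000
denominator = 50 * 125 * 40 * 4 = 1000000
card(S) = 800000000 / 1000000 = 800

800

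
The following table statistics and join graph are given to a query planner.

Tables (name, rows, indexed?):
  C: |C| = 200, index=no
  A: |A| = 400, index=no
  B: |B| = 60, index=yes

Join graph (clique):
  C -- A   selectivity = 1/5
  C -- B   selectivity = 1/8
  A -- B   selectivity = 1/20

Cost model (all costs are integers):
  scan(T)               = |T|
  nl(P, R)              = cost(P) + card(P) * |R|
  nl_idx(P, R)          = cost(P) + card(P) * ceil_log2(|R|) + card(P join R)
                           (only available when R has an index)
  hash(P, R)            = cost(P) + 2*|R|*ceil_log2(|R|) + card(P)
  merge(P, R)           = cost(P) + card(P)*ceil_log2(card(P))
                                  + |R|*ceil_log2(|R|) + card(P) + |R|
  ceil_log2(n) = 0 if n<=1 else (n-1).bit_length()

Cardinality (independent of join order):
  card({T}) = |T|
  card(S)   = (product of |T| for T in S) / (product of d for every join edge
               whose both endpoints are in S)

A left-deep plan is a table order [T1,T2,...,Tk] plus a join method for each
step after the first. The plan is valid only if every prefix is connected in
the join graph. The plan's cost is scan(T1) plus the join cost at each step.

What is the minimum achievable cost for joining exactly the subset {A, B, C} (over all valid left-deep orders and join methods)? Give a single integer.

Selinger DP over subsets of {A,B,C}:
  {C}: scan cost=200, card=200
  {A}: scan cost=400, card=400
  {B}: scan cost=60, card=60
  {AC}: card=16000; try (C,hash)→4000, (A,merge)→6000, (C,merge)→6200, (A,hash)→7600, (A,nl)→80200, (C,nl)→80400; best=4000 via (C,hash)
  {BC}: card=1500; try (B,hash)→1120, (C,merge)→2280, (B,merge)→2420, (B,nl_idx)→2900, (C,hash)→3320, (C,nl)→12060 …(+1); best=1120 via (B,hash)
  {AB}: card=1200; try (B,hash)→1520, (B,nl_idx)→4000, (A,merge)→4480, (B,merge)→4820, (A,hash)→7320, (A,nl)→24060 …(+1); best=1520 via (B,hash)
  {ABC}: card=6000; try (C,hash)→5920, (A,hash)→9820, (C,merge)→17720, (B,hash)→20720, (A,merge)→23120, (B,nl_idx)→106000 …(+4); best=5920 via (C,hash)

5920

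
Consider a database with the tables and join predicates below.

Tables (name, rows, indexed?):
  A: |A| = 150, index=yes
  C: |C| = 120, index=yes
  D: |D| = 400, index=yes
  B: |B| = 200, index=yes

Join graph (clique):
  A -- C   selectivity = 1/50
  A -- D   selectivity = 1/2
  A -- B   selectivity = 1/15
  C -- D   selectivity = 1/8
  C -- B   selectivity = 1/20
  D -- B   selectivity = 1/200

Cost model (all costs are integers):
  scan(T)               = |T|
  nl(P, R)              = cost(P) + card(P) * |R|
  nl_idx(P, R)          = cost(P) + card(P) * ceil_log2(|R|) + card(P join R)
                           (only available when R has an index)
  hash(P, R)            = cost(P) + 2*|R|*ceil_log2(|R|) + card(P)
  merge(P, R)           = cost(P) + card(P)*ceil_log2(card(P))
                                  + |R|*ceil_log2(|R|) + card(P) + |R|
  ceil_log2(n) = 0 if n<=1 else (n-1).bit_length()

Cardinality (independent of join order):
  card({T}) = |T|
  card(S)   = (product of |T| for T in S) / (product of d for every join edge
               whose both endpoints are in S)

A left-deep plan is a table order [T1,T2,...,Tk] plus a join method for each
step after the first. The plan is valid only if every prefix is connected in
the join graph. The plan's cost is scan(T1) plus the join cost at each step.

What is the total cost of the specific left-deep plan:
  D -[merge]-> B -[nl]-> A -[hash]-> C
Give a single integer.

69880

step 1: scan D: cost=400, card=400
step 2: join B via merge
    card(P join B) = 400*200/(200) = 400
    cost = 400 + 400*9 + 200*8 + 400 + 200 = 6200
step 3: join A via nl
    card(P join A) = 400*150/(2*15) = 2000
    cost = 6200 + 400*150 = 66200
step 4: join C via hash
    card(P join C) = 2000*120/(50*8*20) = 30
    cost = 66200 + 2*120*7 + 2000 = 69880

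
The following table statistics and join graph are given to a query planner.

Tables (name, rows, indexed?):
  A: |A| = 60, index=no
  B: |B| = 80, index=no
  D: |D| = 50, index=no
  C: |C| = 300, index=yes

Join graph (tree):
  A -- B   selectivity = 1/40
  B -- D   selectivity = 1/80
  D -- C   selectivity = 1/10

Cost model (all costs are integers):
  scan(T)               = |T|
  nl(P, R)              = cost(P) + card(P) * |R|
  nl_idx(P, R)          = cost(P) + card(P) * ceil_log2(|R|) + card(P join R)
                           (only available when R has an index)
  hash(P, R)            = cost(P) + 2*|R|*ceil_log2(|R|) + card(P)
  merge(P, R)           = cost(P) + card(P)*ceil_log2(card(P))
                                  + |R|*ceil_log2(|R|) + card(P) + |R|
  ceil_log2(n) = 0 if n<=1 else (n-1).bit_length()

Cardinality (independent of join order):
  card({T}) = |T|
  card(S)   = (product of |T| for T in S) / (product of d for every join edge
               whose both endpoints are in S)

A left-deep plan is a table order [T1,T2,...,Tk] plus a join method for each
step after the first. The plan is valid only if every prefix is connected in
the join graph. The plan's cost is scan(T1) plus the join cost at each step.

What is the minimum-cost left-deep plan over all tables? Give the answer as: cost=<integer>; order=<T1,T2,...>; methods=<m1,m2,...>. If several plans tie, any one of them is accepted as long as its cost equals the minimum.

Selinger DP (subsets sized 1..n):
  {A}: scan cost=60, card=60
  {B}: scan cost=80, card=80
  {D}: scan cost=50, card=50
  {C}: scan cost=300, card=300
  {AB}: card=120; try (A,hash)→880, (B,merge)→1120, (A,merge)→1140, (B,hash)→1240, (B,nl)→4860, (A,nl)→4880; best=880 via (A,hash)
  {BD}: card=50; try (D,hash)→760, (B,merge)→1040, (D,merge)→1070, (B,hash)→1220, (B,nl)→4050, (D,nl)→4080; best=760 via (D,hash)
  {CD}: card=1500; try (D,hash)→1200, (C,nl_idx)→2000, (C,merge)→3400, (D,merge)→3650, (C,hash)→5500, (C,nl)→15050 …(+1); best=1200 via (D,hash)
  {ABD}: card=75; try (A,hash)→1530, (A,merge)→1530, (D,hash)→1600, (D,merge)→2190, (A,nl)→3760, (D,nl)→6880; best=1530 via (A,hash)
  {BCD}: card=1500; try (C,nl_idx)→2710, (B,hash)→3820, (C,merge)→4110, (C,hash)→6210, (C,nl)→15760, (B,merge)→19840 …(+1); best=2710 via (C,nl_idx)
  {ABCD}: card=2250; try (C,nl_idx)→4455, (A,hash)→4930, (C,merge)→5130, (C,hash)→7005, (A,merge)→21130, (C,nl)→24030 …(+1); best=4455 via (C,nl_idx)

cost=4455; order=B,D,A,C; methods=hash,hash,nl_idx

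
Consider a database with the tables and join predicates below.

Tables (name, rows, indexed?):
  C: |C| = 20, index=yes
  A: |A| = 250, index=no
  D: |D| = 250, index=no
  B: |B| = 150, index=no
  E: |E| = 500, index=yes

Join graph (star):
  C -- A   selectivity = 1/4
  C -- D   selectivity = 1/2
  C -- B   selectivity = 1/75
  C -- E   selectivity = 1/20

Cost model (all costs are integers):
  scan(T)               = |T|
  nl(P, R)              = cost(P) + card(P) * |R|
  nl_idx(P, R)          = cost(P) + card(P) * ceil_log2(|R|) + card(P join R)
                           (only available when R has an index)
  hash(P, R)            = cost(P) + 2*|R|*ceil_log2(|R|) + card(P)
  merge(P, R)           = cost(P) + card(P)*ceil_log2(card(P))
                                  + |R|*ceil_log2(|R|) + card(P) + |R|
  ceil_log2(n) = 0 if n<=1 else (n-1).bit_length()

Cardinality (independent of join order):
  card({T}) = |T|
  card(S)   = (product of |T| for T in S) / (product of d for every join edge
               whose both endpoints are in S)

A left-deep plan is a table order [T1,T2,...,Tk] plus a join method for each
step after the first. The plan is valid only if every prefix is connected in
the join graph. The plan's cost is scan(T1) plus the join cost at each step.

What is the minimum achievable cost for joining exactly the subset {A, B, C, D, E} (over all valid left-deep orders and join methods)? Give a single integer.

73360

Selinger DP over subsets of {A,B,C,D,E}:
  {C}: scan cost=20, card=20
  {A}: scan cost=250, card=250
  {D}: scan cost=250, card=250
  {B}: scan cost=150, card=150
  {E}: scan cost=500, card=500
  {AC}: card=1250; try (C,hash)→700, (A,merge)→2390, (C,merge)→2620, (C,nl_idx)→2750, (A,hash)→4040, (A,nl)→5020 …(+1); best=700 via (C,hash)
  {CD}: card=2500; try (C,hash)→700, (D,merge)→2390, (C,merge)→2620, (C,nl_idx)→4000, (D,hash)→4040, (D,nl)→5020 …(+1); best=700 via (C,hash)
  {BC}: card=40; try (C,hash)→500, (C,nl_idx)→940, (B,merge)→1490, (C,merge)→1620, (B,hash)→2440, (B,nl)→3020 …(+1); best=500 via (C,hash)
  {CE}: card=500; try (E,nl_idx)→700, (C,hash)→1200, (C,nl_idx)→3500, (E,merge)→5140, (C,merge)→5620, (E,hash)→9040 …(+2); best=700 via (E,nl_idx)
  {ACD}: card=156250; try (D,hash)→5950, (A,hash)→7200, (D,merge)→17950, (A,merge)→35450, (D,nl)→313200, (A,nl)→625700; best=5950 via (D,hash)
  {ABC}: card=2500; try (A,merge)→3030, (B,hash)→4350, (A,hash)→4540, (A,nl)→10500, (B,merge)→17050, (B,nl)→188200; best=3030 via (A,merge)
  {ACE}: card=31250; try (A,hash)→5200, (A,merge)→7950, (E,hash)→10950, (E,merge)→20700, (E,nl_idx)→43200, (A,nl)→125700 …(+1); best=5200 via (A,hash)
  {BCD}: card=5000; try (D,merge)→3030, (D,hash)→4540, (B,hash)→5600, (D,nl)→10500, (B,merge)→34550, (B,nl)→375700; best=3030 via (D,merge)
  {CDE}: card=62500; try (D,hash)→5200, (D,merge)→7950, (E,hash)→12200, (E,merge)→38200, (E,nl_idx)→85700, (D,nl)→125700 …(+1); best=5200 via (D,hash)
  {BCE}: card=1000; try (E,nl_idx)→1860, (B,hash)→3600, (E,merge)→5780, (B,merge)→7050, (E,hash)→9540, (E,nl)→20500 …(+1); best=1860 via (E,nl_idx)
  {ABCD}: card=312500; try (D,hash)→9530, (A,hash)→12030, (D,merge)→37780, (A,merge)→75280, (B,hash)→164600, (D,nl)→628030 …(+3); best=9530 via (D,hash)
  {ACDE}: card=3906250; try (D,hash)→40450, (A,hash)→71700, (E,hash)→171200, (D,merge)→507450, (A,merge)→1069950, (E,merge)→2979700 …(+4); best=40450 via (D,hash)
  {ABCE}: card=62500; try (A,hash)→6860, (E,hash)→14530, (A,merge)→15110, (B,hash)→38850, (E,merge)→40530, (E,nl_idx)→88030 …(+4); best=6860 via (A,hash)
  {BCDE}: card=125000; try (D,hash)→6860, (D,merge)→15110, (E,hash)→17030, (B,hash)→70100, (E,merge)→78030, (E,nl_idx)→173030 …(+4); best=6860 via (D,hash)
  {ABCDE}: card=7812500; try (D,hash)→73360, (A,hash)→135860, (E,hash)→331030, (D,merge)→1071610, (A,merge)→2259110, (B,hash)→3949100 …(+7); best=73360 via (D,hash)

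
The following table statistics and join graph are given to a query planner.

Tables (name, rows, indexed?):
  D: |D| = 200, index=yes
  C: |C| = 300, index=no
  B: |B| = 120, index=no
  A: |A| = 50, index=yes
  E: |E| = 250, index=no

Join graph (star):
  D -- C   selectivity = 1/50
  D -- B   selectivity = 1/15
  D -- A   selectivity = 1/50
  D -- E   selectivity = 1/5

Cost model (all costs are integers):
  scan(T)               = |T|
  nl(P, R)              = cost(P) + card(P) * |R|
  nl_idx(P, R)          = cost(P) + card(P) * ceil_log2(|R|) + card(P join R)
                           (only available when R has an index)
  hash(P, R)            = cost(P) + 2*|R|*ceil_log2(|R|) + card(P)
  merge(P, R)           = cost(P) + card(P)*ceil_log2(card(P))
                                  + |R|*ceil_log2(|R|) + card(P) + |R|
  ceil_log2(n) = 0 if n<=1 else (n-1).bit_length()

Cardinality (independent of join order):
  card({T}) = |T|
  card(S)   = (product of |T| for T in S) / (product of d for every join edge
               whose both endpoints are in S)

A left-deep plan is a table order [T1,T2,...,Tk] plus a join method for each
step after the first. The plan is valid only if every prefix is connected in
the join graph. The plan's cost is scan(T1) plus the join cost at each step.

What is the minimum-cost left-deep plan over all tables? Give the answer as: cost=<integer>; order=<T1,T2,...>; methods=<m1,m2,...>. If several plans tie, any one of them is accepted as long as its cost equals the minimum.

Selinger DP (subsets sized 1..n):
  {D}: scan cost=200, card=200
  {C}: scan cost=300, card=300
  {B}: scan cost=120, card=120
  {A}: scan cost=50, card=50
  {E}: scan cost=250, card=250
  {CD}: card=1200; try (D,hash)→3800, (D,nl_idx)→3900, (C,merge)→5000, (D,merge)→5100, (C,hash)→5800, (C,nl)→60200 …(+1); best=3800 via (D,hash)
  {BD}: card=1600; try (B,hash)→2080, (D,nl_idx)→2680, (D,merge)→2880, (B,merge)→2960, (D,hash)→3440, (D,nl)→24120 …(+1); best=2080 via (B,hash)
  {AD}: card=200; try (D,nl_idx)→650, (A,hash)→1000, (A,nl_idx)→1600, (D,merge)→2200, (A,merge)→2350, (D,hash)→3300 …(+2); best=650 via (D,nl_idx)
  {DE}: card=10000; try (D,hash)→3700, (E,merge)→4250, (D,merge)→4300, (E,hash)→4400, (D,nl_idx)→12250, (E,nl)→50200 …(+1); best=3700 via (D,hash)
  {BCD}: card=9600; try (B,hash)→6680, (C,hash)→9080, (B,merge)→19160, (C,merge)→24280, (B,nl)→147800, (C,nl)→482080; best=6680 via (B,hash)
  {ACD}: card=1200; try (C,merge)→5450, (A,hash)→5600, (C,hash)→6250, (A,nl_idx)→12200, (A,merge)→18550, (C,nl)→60650 …(+1); best=5450 via (C,merge)
  {CDE}: card=60000; try (E,hash)→9000, (C,hash)→19100, (E,merge)→20450, (C,merge)→156700, (E,nl)→303800, (C,nl)→3003700; best=9000 via (E,hash)
  {ABD}: card=1600; try (B,hash)→2530, (B,merge)→3410, (A,hash)→4280, (A,nl_idx)→13280, (A,merge)→21630, (B,nl)→24650 …(+1); best=2530 via (B,hash)
  {BDE}: card=80000; try (E,hash)→7680, (B,hash)→15380, (E,merge)→23530, (B,merge)→154660, (E,nl)→402080, (B,nl)→1203700; best=7680 via (E,hash)
  {ADE}: card=10000; try (E,merge)→4700, (E,hash)→4850, (A,hash)→14300, (E,nl)→50650, (A,nl_idx)→73700, (A,merge)→154050 …(+1); best=4700 via (E,merge)
  {ABCD}: card=9600; try (B,hash)→8330, (C,hash)→9530, (A,hash)→16880, (B,merge)→20810, (C,merge)→24730, (A,nl_idx)→73880 …(+4); best=8330 via (B,hash)
  {BCDE}: card=480000; try (E,hash)→20280, (B,hash)→70680, (C,hash)→93080, (E,merge)→152930, (B,merge)→1029960, (C,merge)→1450680 …(+3); best=20280 via (E,hash)
  {ACDE}: card=60000; try (E,hash)→10650, (C,hash)→20100, (E,merge)→22100, (A,hash)→69600, (C,merge)→157700, (E,nl)→305450 …(+4); best=10650 via (E,hash)
  {ABDE}: card=80000; try (E,hash)→8130, (B,hash)→16380, (E,merge)→23980, (A,hash)→88280, (B,merge)→155660, (E,nl)→402530 …(+4); best=8130 via (E,hash)
  {ABCDE}: card=480000; try (E,hash)→21930, (B,hash)→72330, (C,hash)→93530, (E,merge)→154580, (A,hash)→500880, (B,merge)→1031610 …(+7); best=21930 via (E,hash)

cost=21930; order=A,D,C,B,E; methods=nl_idx,merge,hash,hash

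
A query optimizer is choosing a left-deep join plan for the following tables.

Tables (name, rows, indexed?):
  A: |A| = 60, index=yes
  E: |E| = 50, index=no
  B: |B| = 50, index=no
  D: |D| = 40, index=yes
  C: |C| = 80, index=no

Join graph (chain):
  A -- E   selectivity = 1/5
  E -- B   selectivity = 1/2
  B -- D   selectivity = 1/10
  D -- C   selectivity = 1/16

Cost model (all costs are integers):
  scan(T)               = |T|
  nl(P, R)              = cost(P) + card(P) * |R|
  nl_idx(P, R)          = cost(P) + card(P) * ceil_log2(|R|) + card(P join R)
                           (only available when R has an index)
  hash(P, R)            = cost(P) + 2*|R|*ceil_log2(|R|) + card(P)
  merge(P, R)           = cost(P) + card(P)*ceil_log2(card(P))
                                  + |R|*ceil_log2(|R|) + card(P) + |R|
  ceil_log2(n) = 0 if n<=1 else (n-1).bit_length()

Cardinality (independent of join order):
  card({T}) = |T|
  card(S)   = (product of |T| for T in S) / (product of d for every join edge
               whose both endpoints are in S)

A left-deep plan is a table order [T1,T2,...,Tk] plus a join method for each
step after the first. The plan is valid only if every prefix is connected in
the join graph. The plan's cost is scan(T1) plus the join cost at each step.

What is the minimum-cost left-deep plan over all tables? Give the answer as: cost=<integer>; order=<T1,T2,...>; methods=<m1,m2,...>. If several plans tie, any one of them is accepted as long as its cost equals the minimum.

cost=28760; order=C,D,B,E,A; methods=hash,hash,hash,hash

Selinger DP (subsets sized 1..n):
  {A}: scan cost=60, card=60
  {E}: scan cost=50, card=50
  {B}: scan cost=50, card=50
  {D}: scan cost=40, card=40
  {C}: scan cost=80, card=80
  {AE}: card=600; try (E,hash)→720, (A,hash)→820, (A,merge)→820, (E,merge)→830, (A,nl_idx)→950, (A,nl)→3050 …(+1); best=720 via (E,hash)
  {BE}: card=1250; try (E,hash)→700, (B,hash)→700, (E,merge)→750, (B,merge)→750, (E,nl)→2550, (B,nl)→2550; best=700 via (E,hash)
  {BD}: card=200; try (D,nl_idx)→550, (D,hash)→580, (B,merge)→670, (D,merge)→680, (B,hash)→680, (B,nl)→2040 …(+1); best=550 via (D,nl_idx)
  {CD}: card=200; try (D,hash)→640, (D,nl_idx)→760, (C,merge)→960, (D,merge)→1000, (C,hash)→1200, (C,nl)→3240 …(+1); best=640 via (D,hash)
  {ABE}: card=15000; try (B,hash)→1920, (A,hash)→2670, (B,merge)→7670, (A,merge)→16120, (A,nl_idx)→23200, (B,nl)→30720 …(+1); best=1920 via (B,hash)
  {BDE}: card=5000; try (E,hash)→1350, (D,hash)→2430, (E,merge)→2700, (E,nl)→10550, (D,nl_idx)→13200, (D,merge)→15980 …(+1); best=1350 via (E,hash)
  {BCD}: card=1000; try (B,hash)→1440, (C,hash)→1870, (B,merge)→2790, (C,merge)→2990, (B,nl)→10640, (C,nl)→16550; best=1440 via (B,hash)
  {ABDE}: card=60000; try (A,hash)→7070, (D,hash)→17400, (A,merge)→71770, (A,nl_idx)→91350, (D,nl_idx)→151920, (D,merge)→227200 …(+2); best=7070 via (A,hash)
  {BCDE}: card=25000; try (E,hash)→3040, (C,hash)→7470, (E,merge)→12790, (E,nl)→51440, (C,merge)→71990, (C,nl)→401350; best=3040 via (E,hash)
  {ABCDE}: card=300000; try (A,hash)→28760, (C,hash)→68190, (A,merge)→403460, (A,nl_idx)→453040, (C,merge)→1027710, (A,nl)→1503040 …(+1); best=28760 via (A,hash)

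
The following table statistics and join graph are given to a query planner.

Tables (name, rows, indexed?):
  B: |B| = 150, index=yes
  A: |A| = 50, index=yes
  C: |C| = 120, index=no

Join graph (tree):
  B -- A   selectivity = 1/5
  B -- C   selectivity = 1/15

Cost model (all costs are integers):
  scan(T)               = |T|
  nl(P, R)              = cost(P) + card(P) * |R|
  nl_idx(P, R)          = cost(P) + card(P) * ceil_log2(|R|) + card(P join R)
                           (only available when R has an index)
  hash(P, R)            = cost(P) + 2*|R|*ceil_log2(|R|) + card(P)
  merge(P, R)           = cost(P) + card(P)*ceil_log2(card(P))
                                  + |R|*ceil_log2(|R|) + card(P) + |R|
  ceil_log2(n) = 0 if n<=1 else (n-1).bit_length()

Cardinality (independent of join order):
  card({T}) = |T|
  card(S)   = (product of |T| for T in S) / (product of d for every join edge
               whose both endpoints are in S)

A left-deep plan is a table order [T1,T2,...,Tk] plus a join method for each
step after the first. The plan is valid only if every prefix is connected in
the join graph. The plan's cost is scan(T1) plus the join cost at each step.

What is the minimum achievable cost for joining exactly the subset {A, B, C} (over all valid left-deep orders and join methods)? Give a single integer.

3780

Selinger DP over subsets of {A,B,C}:
  {B}: scan cost=150, card=150
  {A}: scan cost=50, card=50
  {C}: scan cost=120, card=120
  {AB}: card=1500; try (A,hash)→900, (B,merge)→1750, (A,merge)→1850, (B,nl_idx)→1950, (B,hash)→2500, (A,nl_idx)→2550 …(+2); best=900 via (A,hash)
  {BC}: card=1200; try (C,hash)→1980, (B,nl_idx)→2280, (B,merge)→2430, (C,merge)→2460, (B,hash)→2640, (B,nl)→18120 …(+1); best=1980 via (C,hash)
  {ABC}: card=12000; try (A,hash)→3780, (C,hash)→4080, (A,merge)→16730, (C,merge)→19860, (A,nl_idx)→21180, (A,nl)→61980 …(+1); best=3780 via (A,hash)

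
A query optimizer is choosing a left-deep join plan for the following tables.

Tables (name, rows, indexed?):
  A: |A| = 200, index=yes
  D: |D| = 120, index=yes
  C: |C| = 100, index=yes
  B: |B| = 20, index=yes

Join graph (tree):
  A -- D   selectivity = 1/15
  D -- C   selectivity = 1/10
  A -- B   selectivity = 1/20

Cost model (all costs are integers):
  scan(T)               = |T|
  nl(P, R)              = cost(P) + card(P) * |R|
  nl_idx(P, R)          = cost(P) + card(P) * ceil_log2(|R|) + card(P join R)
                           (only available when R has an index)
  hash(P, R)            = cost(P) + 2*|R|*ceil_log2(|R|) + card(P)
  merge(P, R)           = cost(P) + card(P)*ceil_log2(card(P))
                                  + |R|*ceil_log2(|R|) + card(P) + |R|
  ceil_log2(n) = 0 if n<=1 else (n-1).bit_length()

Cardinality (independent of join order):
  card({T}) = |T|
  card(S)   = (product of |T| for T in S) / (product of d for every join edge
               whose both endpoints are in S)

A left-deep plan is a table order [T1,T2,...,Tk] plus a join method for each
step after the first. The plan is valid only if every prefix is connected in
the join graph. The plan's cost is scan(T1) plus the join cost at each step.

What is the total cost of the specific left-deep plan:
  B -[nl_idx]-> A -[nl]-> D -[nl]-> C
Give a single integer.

step 1: scan B: cost=20, card=20
step 2: join A via nl_idx
    card(P join A) = 20*200/(20) = 200
    cost = 20 + 20*8 + 200 = 380
step 3: join D via nl
    card(P join D) = 200*120/(15) = 1600
    cost = 380 + 200*120 = 24380
step 4: join C via nl
    card(P join C) = 1600*100/(10) = 16000
    cost = 24380 + 1600*100 = 184380

184380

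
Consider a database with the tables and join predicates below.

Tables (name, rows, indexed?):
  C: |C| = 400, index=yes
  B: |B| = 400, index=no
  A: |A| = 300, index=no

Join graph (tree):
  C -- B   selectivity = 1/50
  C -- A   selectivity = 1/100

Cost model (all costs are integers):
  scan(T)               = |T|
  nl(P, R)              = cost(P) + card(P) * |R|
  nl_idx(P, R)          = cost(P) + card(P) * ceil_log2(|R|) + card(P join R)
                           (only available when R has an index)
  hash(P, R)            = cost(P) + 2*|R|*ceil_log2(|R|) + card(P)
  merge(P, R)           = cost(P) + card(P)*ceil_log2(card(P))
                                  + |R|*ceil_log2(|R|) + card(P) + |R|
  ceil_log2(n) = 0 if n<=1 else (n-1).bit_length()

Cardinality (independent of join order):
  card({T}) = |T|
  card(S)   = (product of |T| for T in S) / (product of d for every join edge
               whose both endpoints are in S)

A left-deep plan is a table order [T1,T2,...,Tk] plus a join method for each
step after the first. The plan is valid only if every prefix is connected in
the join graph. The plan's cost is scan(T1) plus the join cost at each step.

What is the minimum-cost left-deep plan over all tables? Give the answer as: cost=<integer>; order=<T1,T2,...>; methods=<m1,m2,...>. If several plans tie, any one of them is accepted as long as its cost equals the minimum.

Selinger DP (subsets sized 1..n):
  {C}: scan cost=400, card=400
  {B}: scan cost=400, card=400
  {A}: scan cost=300, card=300
  {BC}: card=3200; try (C,nl_idx)→7200, (C,hash)→8000, (B,hash)→8000, (C,merge)→8400, (B,merge)→8400, (C,nl)→160400 …(+1); best=7200 via (C,nl_idx)
  {AC}: card=1200; try (C,nl_idx)→4200, (A,hash)→6200, (C,merge)→7300, (A,merge)→7400, (C,hash)→7800, (C,nl)→120300 …(+1); best=4200 via (C,nl_idx)
  {ABC}: card=9600; try (B,hash)→12600, (A,hash)→15800, (B,merge)→22600, (A,merge)→51800, (B,nl)→484200, (A,nl)→967200; best=12600 via (B,hash)

cost=12600; order=A,C,B; methods=nl_idx,hash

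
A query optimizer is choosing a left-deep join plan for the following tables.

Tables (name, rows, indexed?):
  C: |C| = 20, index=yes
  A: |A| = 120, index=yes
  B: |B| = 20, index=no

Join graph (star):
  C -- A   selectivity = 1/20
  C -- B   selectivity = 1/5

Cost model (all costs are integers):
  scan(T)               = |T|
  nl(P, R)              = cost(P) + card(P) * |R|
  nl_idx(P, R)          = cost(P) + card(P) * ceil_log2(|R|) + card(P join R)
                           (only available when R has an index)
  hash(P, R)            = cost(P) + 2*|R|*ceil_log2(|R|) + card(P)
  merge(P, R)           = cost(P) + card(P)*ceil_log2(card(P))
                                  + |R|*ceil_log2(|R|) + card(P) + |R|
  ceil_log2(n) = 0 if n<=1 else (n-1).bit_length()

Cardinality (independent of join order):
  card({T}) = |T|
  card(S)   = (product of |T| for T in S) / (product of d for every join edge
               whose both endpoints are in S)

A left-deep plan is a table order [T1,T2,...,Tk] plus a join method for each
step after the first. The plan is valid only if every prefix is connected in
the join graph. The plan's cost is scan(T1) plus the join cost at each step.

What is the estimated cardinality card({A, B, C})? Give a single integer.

Tables in S: A(120), B(20), C(20)
Edges inside S: C-A(d=20), C-B(d=5)
numerator = 120 * 20 * 20 = 48000
denominator = 20 * 5 = 100
card(S) = 48000 / 100 = 480

480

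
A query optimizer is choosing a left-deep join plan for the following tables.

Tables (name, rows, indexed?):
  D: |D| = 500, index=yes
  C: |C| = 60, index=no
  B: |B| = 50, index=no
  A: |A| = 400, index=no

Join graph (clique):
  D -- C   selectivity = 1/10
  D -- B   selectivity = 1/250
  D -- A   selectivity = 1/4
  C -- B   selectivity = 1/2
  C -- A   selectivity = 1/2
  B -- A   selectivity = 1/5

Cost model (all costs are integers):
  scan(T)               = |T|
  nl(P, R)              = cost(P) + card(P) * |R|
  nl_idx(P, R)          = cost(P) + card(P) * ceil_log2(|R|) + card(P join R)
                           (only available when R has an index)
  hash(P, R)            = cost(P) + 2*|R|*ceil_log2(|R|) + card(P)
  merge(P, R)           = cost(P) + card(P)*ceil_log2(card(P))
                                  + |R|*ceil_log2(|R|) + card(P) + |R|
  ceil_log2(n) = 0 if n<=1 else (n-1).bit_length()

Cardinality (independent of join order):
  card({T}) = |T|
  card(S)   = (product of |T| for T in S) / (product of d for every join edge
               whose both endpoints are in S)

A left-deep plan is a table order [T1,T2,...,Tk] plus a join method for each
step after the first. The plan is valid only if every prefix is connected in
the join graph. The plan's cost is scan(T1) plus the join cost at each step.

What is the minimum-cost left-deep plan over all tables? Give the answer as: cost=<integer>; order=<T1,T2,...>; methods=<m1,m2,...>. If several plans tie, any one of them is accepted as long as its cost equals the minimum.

cost=8120; order=B,D,A,C; methods=nl_idx,merge,hash

Selinger DP (subsets sized 1..n):
  {D}: scan cost=500, card=500
  {C}: scan cost=60, card=60
  {B}: scan cost=50, card=50
  {A}: scan cost=400, card=400
  {CD}: card=3000; try (C,hash)→1720, (D,nl_idx)→3600, (D,merge)→5480, (C,merge)→5920, (D,hash)→9120, (D,nl)→30060 …(+1); best=1720 via (C,hash)
  {BD}: card=100; try (D,nl_idx)→600, (B,hash)→1600, (D,merge)→5400, (B,merge)→5850, (D,hash)→9100, (D,nl)→25050 …(+1); best=600 via (D,nl_idx)
  {AD}: card=50000; try (A,hash)→8200, (D,merge)→9400, (A,merge)→9500, (D,hash)→9800, (D,nl_idx)→54000, (D,nl)→200400 …(+1); best=8200 via (A,hash)
  {BC}: card=1500; try (B,hash)→720, (C,hash)→820, (C,merge)→820, (B,merge)→830, (C,nl)→3050, (B,nl)→3060; best=720 via (B,hash)
  {AC}: card=12000; try (C,hash)→1520, (A,merge)→4480, (C,merge)→4820, (A,hash)→7320, (A,nl)→24060, (C,nl)→24400; best=1520 via (C,hash)
  {AB}: card=4000; try (B,hash)→1400, (A,merge)→4400, (B,merge)→4750, (A,hash)→7300, (A,nl)→20050, (B,nl)→20400; best=1400 via (B,hash)
  {BCD}: card=300; try (C,hash)→1420, (C,merge)→1820, (B,hash)→5320, (C,nl)→6600, (D,hash)→11220, (D,nl_idx)→14520 …(+4); best=1420 via (C,hash)
  {ACD}: card=150000; try (A,hash)→11920, (D,hash)→22520, (A,merge)→44720, (C,hash)→58920, (D,merge)→186520, (D,nl_idx)→259520 …(+4); best=11920 via (A,hash)
  {ABD}: card=2000; try (A,merge)→5400, (A,hash)→7900, (D,hash)→14400, (D,nl_idx)→39400, (A,nl)→40600, (D,merge)→58400 …(+4); best=5400 via (A,merge)
  {ABC}: card=60000; try (C,hash)→6120, (A,hash)→9420, (B,hash)→14120, (A,merge)→22720, (C,merge)→53820, (B,merge)→181870 …(+3); best=6120 via (C,hash)
  {ABCD}: card=3000; try (C,hash)→8120, (A,merge)→8420, (A,hash)→8920, (C,merge)→29820, (D,hash)→75120, (A,nl)→121420 …(+7); best=8120 via (C,hash)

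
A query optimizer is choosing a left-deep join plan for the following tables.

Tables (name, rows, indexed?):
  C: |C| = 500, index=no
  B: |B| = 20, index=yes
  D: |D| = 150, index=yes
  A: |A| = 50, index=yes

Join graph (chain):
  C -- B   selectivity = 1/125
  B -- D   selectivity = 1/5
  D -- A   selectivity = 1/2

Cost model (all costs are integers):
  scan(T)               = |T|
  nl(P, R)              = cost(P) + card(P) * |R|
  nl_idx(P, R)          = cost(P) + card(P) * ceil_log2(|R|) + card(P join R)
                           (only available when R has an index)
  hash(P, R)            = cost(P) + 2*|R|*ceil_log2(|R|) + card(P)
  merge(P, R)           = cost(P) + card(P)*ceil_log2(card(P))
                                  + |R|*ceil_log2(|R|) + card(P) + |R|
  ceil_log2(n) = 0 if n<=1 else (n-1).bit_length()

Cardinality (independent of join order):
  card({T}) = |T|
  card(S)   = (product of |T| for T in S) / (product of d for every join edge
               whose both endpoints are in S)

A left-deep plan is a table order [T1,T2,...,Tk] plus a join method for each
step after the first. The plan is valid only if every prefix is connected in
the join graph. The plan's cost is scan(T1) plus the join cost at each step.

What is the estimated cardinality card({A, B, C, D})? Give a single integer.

Tables in S: A(50), B(20), C(500), D(150)
Edges inside S: C-B(d=125), B-D(d=5), D-A(d=2)
numerator = 50 * 20 * 500 * 150 = 75000000
denominator = 125 * 5 * 2 = 1250
card(S) = 75000000 / 1250 = 60000

60000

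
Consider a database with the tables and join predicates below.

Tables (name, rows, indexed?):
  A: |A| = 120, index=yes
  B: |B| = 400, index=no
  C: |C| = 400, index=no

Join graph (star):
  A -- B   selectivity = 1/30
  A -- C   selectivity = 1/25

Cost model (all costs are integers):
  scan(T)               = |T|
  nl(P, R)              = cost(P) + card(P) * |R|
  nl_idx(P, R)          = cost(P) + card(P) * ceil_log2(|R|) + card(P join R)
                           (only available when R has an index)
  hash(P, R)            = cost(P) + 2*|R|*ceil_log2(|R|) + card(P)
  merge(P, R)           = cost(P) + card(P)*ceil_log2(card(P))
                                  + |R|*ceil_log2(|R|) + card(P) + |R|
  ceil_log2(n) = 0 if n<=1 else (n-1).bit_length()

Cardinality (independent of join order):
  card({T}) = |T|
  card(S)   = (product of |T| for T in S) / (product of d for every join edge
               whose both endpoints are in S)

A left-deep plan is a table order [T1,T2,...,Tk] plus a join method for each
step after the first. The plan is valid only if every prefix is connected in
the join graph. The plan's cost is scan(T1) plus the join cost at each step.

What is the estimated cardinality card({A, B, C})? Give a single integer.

Tables in S: A(120), B(400), C(400)
Edges inside S: A-B(d=30), A-C(d=25)
numerator = 120 * 400 * 400 = 19200000
denominator = 30 * 25 = 750
card(S) = 19200000 / 750 = 25600

25600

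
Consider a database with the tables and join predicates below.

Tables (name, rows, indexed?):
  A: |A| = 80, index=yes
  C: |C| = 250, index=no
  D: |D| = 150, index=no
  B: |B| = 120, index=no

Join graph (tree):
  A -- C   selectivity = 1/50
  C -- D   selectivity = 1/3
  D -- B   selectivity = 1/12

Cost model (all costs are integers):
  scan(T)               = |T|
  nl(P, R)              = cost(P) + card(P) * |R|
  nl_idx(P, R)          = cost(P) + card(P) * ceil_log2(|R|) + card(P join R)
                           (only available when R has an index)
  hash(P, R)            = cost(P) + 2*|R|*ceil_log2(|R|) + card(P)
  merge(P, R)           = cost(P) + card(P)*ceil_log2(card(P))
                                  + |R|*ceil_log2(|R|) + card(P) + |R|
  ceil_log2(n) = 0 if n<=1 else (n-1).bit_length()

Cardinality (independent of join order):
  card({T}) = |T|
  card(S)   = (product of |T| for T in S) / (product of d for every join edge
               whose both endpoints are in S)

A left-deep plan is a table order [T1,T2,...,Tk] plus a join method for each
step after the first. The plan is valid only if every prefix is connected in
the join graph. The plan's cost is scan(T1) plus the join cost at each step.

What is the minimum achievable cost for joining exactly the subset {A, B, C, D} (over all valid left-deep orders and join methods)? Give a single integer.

26100

Selinger DP over subsets of {A,B,C,D}:
  {A}: scan cost=80, card=80
  {C}: scan cost=250, card=250
  {D}: scan cost=150, card=150
  {B}: scan cost=120, card=120
  {AC}: card=400; try (A,hash)→1620, (A,nl_idx)→2400, (C,merge)→2970, (A,merge)→3140, (C,hash)→4160, (C,nl)→20080 …(+1); best=1620 via (A,hash)
  {CD}: card=12500; try (D,hash)→2900, (C,merge)→3750, (D,merge)→3850, (C,hash)→4300, (C,nl)→37650, (D,nl)→37750; best=2900 via (D,hash)
  {BD}: card=1500; try (B,hash)→1980, (D,merge)→2430, (B,merge)→2460, (D,hash)→2640, (D,nl)→18120, (B,nl)→18150; best=1980 via (B,hash)
  {ACD}: card=20000; try (D,hash)→4420, (D,merge)→6970, (A,hash)→16520, (D,nl)→61620, (A,nl_idx)→110400, (A,merge)→191040 …(+1); best=4420 via (D,hash)
  {BCD}: card=125000; try (C,hash)→7480, (B,hash)→17080, (C,merge)→22230, (B,merge)→191360, (C,nl)→376980, (B,nl)→1502900; best=7480 via (C,hash)
  {ABCD}: card=200000; try (B,hash)→26100, (A,hash)→133600, (B,merge)→325380, (A,nl_idx)→1082480, (A,merge)→2258120, (B,nl)→2404420 …(+1); best=26100 via (B,hash)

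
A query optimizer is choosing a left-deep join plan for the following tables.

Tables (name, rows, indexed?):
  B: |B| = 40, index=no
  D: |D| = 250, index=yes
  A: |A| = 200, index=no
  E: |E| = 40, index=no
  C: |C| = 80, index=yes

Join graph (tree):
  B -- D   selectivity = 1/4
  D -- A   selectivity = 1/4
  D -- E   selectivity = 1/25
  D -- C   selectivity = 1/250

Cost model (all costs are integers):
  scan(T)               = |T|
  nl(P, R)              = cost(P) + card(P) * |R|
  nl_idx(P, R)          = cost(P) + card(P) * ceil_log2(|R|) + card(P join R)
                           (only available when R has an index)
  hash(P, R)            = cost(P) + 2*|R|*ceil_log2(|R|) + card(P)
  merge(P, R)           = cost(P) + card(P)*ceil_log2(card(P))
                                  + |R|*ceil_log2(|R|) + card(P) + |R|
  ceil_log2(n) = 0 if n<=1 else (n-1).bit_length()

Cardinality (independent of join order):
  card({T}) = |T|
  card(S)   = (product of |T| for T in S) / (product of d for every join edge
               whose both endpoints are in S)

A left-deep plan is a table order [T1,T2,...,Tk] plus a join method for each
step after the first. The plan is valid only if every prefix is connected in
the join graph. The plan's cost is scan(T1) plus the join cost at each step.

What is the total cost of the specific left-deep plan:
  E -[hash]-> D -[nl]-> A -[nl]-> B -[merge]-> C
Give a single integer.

step 1: scan E: cost=40, card=40
step 2: join D via hash
    card(P join D) = 40*250/(25) = 400
    cost = 40 + 2*250*8 + 40 = 4080
step 3: join A via nl
    card(P join A) = 400*200/(4) = 20000
    cost = 4080 + 400*200 = 84080
step 4: join B via nl
    card(P join B) = 20000*40/(4) = 200000
    cost = 84080 + 20000*40 = 884080
step 5: join C via merge
    card(P join C) = 200000*80/(250) = 64000
    cost = 884080 + 200000*18 + 80*7 + 200000 + 80 = 4684720

4684720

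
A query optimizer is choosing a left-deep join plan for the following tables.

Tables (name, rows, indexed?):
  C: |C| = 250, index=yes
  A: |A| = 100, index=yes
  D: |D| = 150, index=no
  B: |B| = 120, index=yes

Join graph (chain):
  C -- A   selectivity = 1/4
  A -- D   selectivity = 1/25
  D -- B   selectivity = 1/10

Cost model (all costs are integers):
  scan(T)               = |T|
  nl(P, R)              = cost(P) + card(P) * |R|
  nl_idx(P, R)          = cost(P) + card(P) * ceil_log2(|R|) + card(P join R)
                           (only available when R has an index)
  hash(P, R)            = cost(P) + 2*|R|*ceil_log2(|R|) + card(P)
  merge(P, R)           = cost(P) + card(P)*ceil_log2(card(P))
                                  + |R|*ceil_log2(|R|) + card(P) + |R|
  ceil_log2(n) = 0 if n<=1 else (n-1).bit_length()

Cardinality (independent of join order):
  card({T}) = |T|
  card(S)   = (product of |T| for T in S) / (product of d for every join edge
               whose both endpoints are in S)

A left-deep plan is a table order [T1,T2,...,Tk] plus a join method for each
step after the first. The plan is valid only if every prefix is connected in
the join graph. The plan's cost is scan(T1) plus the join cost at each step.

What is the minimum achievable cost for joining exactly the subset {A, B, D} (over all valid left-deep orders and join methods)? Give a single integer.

Selinger DP over subsets of {A,B,D}:
  {A}: scan cost=100, card=100
  {D}: scan cost=150, card=150
  {B}: scan cost=120, card=120
  {AD}: card=600; try (A,hash)→1700, (A,nl_idx)→1800, (D,merge)→2250, (A,merge)→2300, (D,hash)→2600, (D,nl)→15100 …(+1); best=1700 via (A,hash)
  {BD}: card=1800; try (B,hash)→1980, (D,merge)→2430, (B,merge)→2460, (D,hash)→2640, (B,nl_idx)→3000, (D,nl)→18120 …(+1); best=1980 via (B,hash)
  {ABD}: card=7200; try (B,hash)→3980, (A,hash)→5180, (B,merge)→9260, (B,nl_idx)→13100, (A,nl_idx)→21780, (A,merge)→24380 …(+2); best=3980 via (B,hash)

3980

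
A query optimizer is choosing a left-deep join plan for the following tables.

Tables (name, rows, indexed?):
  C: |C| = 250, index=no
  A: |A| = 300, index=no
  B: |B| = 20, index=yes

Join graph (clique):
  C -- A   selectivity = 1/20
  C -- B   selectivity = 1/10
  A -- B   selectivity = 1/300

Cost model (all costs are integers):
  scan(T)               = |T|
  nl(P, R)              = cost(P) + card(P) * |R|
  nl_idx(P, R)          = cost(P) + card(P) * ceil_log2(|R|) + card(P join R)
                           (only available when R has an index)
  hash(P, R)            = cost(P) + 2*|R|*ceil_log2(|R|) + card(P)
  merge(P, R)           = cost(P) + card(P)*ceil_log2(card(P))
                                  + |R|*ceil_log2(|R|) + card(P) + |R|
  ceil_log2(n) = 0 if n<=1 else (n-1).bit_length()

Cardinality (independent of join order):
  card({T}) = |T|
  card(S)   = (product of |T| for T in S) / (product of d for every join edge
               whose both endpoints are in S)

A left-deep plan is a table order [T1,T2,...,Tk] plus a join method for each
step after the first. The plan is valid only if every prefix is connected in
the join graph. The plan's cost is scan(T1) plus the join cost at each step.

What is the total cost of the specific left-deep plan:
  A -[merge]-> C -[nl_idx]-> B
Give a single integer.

24325

step 1: scan A: cost=300, card=300
step 2: join C via merge
    card(P join C) = 300*250/(20) = 3750
    cost = 300 + 300*9 + 250*8 + 300 + 250 = 5550
step 3: join B via nl_idx
    card(P join B) = 3750*20/(10*300) = 25
    cost = 5550 + 3750*5 + 25 = 24325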